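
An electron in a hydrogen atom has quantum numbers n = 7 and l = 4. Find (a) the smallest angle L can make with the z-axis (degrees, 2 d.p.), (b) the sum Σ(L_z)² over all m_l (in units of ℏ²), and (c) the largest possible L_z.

θ_min ≈ 26.57°; Σ(L_z)² = 60 ℏ²; L_z,max = 4ℏ

cos θ_min = 4/√20, so θ_min ≈ 26.57°.
Σ m_l² = 60, so Σ(L_z)² = 60 ℏ².
L_z,max = lℏ = 4ℏ.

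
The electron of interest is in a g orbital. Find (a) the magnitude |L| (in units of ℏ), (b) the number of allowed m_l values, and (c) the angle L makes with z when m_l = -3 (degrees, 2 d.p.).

|L| = 2√5 ℏ ≈ 4.472ℏ; 9 values; θ(m_l=-3) ≈ 132.13°

For a g orbital, l = 4.
|L| = ℏ√(4·5) = 2√5 ℏ ≈ 4.472ℏ.
There are 2l+1 = 9 values of m_l.
For m_l = -3: cos θ = -3/√20, θ ≈ 132.13°.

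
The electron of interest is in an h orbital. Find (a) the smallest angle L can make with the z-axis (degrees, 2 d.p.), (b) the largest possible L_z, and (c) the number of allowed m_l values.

The letter h corresponds to l = 5.
cos θ_min = 5/√30, so θ_min ≈ 24.09°.
L_z,max = lℏ = 5ℏ.
There are 2l+1 = 11 values of m_l.

θ_min ≈ 24.09°; L_z,max = 5ℏ; 11 values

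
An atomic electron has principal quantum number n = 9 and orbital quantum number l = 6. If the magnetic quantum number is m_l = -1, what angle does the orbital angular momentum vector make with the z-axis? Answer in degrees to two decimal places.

|L| = √(l(l+1)) ℏ = √42 ℏ.
L_z = m_l ℏ = −1ℏ.
cos θ = L_z/|L| = -1/√42, so θ ≈ 98.88°.

θ ≈ 98.88°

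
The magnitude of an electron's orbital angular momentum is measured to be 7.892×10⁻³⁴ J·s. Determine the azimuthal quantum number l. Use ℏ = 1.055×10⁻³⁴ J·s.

|L|/ℏ = (7.892×10⁻³⁴)/(1.055×10⁻³⁴) ≈ 7.481.
(|L|/ℏ)² = l(l+1) ≈ 55.96 ⇒ l = 7.

l = 7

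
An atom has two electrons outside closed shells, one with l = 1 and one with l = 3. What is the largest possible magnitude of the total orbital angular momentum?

The total orbital quantum number L ranges from |l₁ − l₂| to l₁ + l₂ in integer steps.
L ∈ {2, 3, 4}.
The largest magnitude corresponds to L = 4: |L_tot| = ℏ√(4·5) = 2√5 ℏ.

|L_tot|_max = 2√5 ℏ ≈ 4.472ℏ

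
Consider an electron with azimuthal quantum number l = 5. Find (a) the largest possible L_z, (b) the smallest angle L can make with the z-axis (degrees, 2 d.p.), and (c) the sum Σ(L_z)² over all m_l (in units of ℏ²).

L_z,max = 5ℏ; θ_min ≈ 24.09°; Σ(L_z)² = 110 ℏ²

L_z,max = lℏ = 5ℏ.
cos θ_min = 5/√30, so θ_min ≈ 24.09°.
Σ m_l² = 110, so Σ(L_z)² = 110 ℏ².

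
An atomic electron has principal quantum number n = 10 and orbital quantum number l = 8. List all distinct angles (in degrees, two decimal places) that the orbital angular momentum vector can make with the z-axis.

θ ∈ {19.47°, 34.42°, 45.00°, 53.90°, 61.87°, 69.30°, 76.37°, 83.23°, 90.00°, 96.77°, 103.63°, 110.70°, 118.13°, 126.10°, 135.00°, 145.58°, 160.53°}

|L| = √(l(l+1)) ℏ = 6√2 ℏ.
cos θ = m_l/√72 for each m_l ∈ {-8, -7, -6, -5, -4, -3, -2, -1, 0, 1, 2, 3, 4, 5, 6, 7, 8}.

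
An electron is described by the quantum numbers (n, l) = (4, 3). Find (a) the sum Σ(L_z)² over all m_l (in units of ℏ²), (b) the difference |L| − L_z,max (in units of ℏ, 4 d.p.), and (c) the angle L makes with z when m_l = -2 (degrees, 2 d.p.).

Σ m_l² = 28, so Σ(L_z)² = 28 ℏ².
|L| − L_z,max = (2√3 − 3)ℏ ≈ 0.4641ℏ.
For m_l = -2: cos θ = -2/√12, θ ≈ 125.26°.

Σ(L_z)² = 28 ℏ²; |L|−L_z,max ≈ 0.4641ℏ; θ(m_l=-2) ≈ 125.26°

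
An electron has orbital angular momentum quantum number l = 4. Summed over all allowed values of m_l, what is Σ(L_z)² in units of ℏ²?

Σ(L_z)² = 60 ℏ²

m_l ∈ {-4, -3, -2, -1, 0, 1, 2, 3, 4}.
Σ m_l² = 2·(1 + 4 + 9 + 16) = 60.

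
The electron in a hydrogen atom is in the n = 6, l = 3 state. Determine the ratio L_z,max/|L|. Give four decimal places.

L_z,max/|L| = 0.8660

|L| = 2√3 ℏ ≈ 3.4641ℏ, while L_z,max = lℏ = 3ℏ.
L_z,max/|L| = 3/√12 = 0.8660.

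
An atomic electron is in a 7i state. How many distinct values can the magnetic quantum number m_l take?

13

7i means n = 7, l = 6.
The number of m_l values is 2l + 1 = 2·6 + 1 = 13.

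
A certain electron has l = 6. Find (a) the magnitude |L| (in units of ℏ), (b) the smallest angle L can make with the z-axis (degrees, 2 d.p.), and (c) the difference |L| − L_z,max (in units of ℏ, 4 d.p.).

|L| = ℏ√(6·7) = √42 ℏ ≈ 6.481ℏ.
cos θ_min = 6/√42, so θ_min ≈ 22.21°.
|L| − L_z,max = (√42 − 6)ℏ ≈ 0.4807ℏ.

|L| = √42 ℏ ≈ 6.481ℏ; θ_min ≈ 22.21°; |L|−L_z,max ≈ 0.4807ℏ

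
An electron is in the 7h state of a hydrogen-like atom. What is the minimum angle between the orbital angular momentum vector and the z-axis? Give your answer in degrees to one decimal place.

θ_min ≈ 24.1°

For 7h, l = 5.
|L| = ℏ√(l(l+1)) = √30 ℏ.
The smallest angle corresponds to the largest L_z, i.e. m_l = l = 5, giving L_z = 5ℏ.
cos θ_min = 5/√30, so θ_min ≈ 24.1°.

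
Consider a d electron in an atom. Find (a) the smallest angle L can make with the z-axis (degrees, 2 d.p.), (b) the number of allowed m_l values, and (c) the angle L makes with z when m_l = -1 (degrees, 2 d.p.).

θ_min ≈ 35.26°; 5 values; θ(m_l=-1) ≈ 114.09°

A d state has l = 2.
cos θ_min = 2/√6, so θ_min ≈ 35.26°.
There are 2l+1 = 5 values of m_l.
For m_l = -1: cos θ = -1/√6, θ ≈ 114.09°.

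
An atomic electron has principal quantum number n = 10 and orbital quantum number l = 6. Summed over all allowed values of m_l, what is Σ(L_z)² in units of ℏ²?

The allowed m_l values are -6, -5, -4, -3, -2, -1, 0, 1, 2, 3, 4, 5, 6.
Σ m_l² = l(l+1)(2l+1)/3 = 6·7·13/3 = 182.

Σ(L_z)² = 182 ℏ²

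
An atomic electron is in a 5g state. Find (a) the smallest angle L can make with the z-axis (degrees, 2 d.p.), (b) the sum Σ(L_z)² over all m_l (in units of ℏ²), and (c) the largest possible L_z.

θ_min ≈ 26.57°; Σ(L_z)² = 60 ℏ²; L_z,max = 4ℏ

The 5g subshell has l = 4.
cos θ_min = 4/√20, so θ_min ≈ 26.57°.
Σ m_l² = 60, so Σ(L_z)² = 60 ℏ².
L_z,max = lℏ = 4ℏ.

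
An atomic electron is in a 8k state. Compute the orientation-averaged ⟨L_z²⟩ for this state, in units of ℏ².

⟨L_z²⟩ = 18.67 ℏ²

The 8k subshell has l = 7.
m_l ∈ {-7, -6, -5, -4, -3, -2, -1, 0, 1, 2, 3, 4, 5, 6, 7}.
⟨L_z²⟩ = ℏ²·(Σ m_l²)/(2l+1) = ℏ²·280/15 = 18.67ℏ².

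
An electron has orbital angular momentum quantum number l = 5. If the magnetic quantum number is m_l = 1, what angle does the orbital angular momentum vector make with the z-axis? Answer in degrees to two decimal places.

|L| = ℏ√(l(l+1)) = √30 ℏ.
L_z = m_l ℏ = 1ℏ.
cos θ = L_z/|L| = 1/√30, so θ ≈ 79.48°.

θ ≈ 79.48°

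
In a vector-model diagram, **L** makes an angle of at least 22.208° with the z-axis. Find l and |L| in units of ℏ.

At minimum angle, m_l = l, so cos θ = l/√(l(l+1)); cos²θ = l/(l+1) = 0.8571.
Thus l = 0.8571/(1 − 0.8571) ≈ 6.
Then |L| = ℏ√(6·7) = √42 ℏ.

l = 6, |L| = √42 ℏ ≈ 6.481ℏ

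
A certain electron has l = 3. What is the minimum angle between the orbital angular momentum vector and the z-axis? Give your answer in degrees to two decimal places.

θ_min ≈ 30.00°

|L| = √(l(l+1)) ℏ = 2√3 ℏ.
The smallest angle corresponds to the largest L_z, i.e. m_l = l = 3, giving L_z = 3ℏ.
cos θ_min = 3/√12, so θ_min ≈ 30.00°.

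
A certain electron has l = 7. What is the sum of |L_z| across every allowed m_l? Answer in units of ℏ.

m_l runs from −7 to 7, i.e. {-7, -6, -5, -4, -3, -2, -1, 0, 1, 2, 3, 4, 5, 6, 7}.
Σ|m_l| = 2·7(7+1)/2 = 56.

Σ|L_z| = 56 ℏ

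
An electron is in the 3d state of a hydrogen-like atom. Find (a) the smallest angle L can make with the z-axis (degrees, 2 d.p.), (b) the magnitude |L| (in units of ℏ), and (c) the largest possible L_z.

For 3d, l = 2.
cos θ_min = 2/√6, so θ_min ≈ 35.26°.
|L| = ℏ√(2·3) = √6 ℏ ≈ 2.449ℏ.
L_z,max = lℏ = 2ℏ.

θ_min ≈ 35.26°; |L| = √6 ℏ ≈ 2.449ℏ; L_z,max = 2ℏ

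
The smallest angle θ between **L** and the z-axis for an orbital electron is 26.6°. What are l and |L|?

l = 4, |L| = 2√5 ℏ ≈ 4.472ℏ

cos²θ_min = l/(l+1) = 0.7995.
Thus l = 0.7995/(1 − 0.7995) ≈ 4.
Then |L| = ℏ√(4·5) = 2√5 ℏ.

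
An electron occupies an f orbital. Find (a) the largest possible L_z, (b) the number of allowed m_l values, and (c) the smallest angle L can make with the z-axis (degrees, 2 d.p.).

The letter f corresponds to l = 3.
L_z,max = lℏ = 3ℏ.
There are 2l+1 = 7 values of m_l.
cos θ_min = 3/√12, so θ_min ≈ 30.00°.

L_z,max = 3ℏ; 7 values; θ_min ≈ 30.00°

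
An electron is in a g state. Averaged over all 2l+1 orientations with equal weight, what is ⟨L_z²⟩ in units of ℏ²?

⟨L_z²⟩ = 6.667 ℏ²

A g state has l = 4.
m_l runs from −4 to 4, i.e. {-4, -3, -2, -1, 0, 1, 2, 3, 4}.
⟨L_z²⟩ = ℏ²·(Σ m_l²)/(2l+1) = ℏ²·60/9 = 6.667ℏ².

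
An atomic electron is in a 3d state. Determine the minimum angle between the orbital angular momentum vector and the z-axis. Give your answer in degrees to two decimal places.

The 3d subshell has l = 2.
|L| = ℏ√(l(l+1)) = √6 ℏ.
The smallest angle corresponds to the largest L_z, i.e. m_l = l = 2, giving L_z = 2ℏ.
cos θ_min = 2/√6, so θ_min ≈ 35.26°.

θ_min ≈ 35.26°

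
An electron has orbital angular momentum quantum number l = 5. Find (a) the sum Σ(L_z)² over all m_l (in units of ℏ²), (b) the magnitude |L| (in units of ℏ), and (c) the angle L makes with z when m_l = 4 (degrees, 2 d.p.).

Σ(L_z)² = 110 ℏ²; |L| = √30 ℏ ≈ 5.477ℏ; θ(m_l=4) ≈ 43.09°

Σ m_l² = 110, so Σ(L_z)² = 110 ℏ².
|L| = ℏ√(5·6) = √30 ℏ ≈ 5.477ℏ.
For m_l = 4: cos θ = 4/√30, θ ≈ 43.09°.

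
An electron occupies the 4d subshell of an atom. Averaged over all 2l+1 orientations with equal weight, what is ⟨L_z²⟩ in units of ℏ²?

For 4d, l = 2.
m_l runs from −2 to 2, i.e. {-2, -1, 0, 1, 2}.
⟨L_z²⟩ = ℏ²·(Σ m_l²)/(2l+1) = ℏ²·10/5 = 2ℏ².

⟨L_z²⟩ = 2 ℏ²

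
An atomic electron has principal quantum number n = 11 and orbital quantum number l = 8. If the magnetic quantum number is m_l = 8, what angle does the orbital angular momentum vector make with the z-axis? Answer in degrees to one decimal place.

|L| = ℏ√(l(l+1)) = 6√2 ℏ.
L_z = m_l ℏ = 8ℏ.
cos θ = L_z/|L| = 8/√72, so θ ≈ 19.5°.

θ ≈ 19.5°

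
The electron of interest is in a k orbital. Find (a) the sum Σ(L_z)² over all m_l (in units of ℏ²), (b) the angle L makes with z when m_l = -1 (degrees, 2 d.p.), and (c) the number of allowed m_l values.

A k state has l = 7.
Σ m_l² = 280, so Σ(L_z)² = 280 ℏ².
For m_l = -1: cos θ = -1/√56, θ ≈ 97.68°.
There are 2l+1 = 15 values of m_l.

Σ(L_z)² = 280 ℏ²; θ(m_l=-1) ≈ 97.68°; 15 values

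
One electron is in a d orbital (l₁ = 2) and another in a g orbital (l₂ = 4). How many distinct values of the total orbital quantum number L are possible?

5

By the triangle rule, |l₁ − l₂| ≤ L ≤ l₁ + l₂.
Allowed values: L = 2, 3, 4, 5, 6.
That is 5 values.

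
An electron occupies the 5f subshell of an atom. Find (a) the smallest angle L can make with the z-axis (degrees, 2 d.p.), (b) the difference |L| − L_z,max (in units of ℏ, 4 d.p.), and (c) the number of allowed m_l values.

The 5f subshell has l = 3.
cos θ_min = 3/√12, so θ_min ≈ 30.00°.
|L| − L_z,max = (2√3 − 3)ℏ ≈ 0.4641ℏ.
There are 2l+1 = 7 values of m_l.

θ_min ≈ 30.00°; |L|−L_z,max ≈ 0.4641ℏ; 7 values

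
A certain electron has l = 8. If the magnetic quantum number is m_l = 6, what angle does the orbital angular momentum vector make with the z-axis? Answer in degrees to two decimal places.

|L| = ℏ√(l(l+1)) = 6√2 ℏ.
L_z = m_l ℏ = 6ℏ.
cos θ = L_z/|L| = 6/√72, so θ ≈ 45.00°.

θ ≈ 45.00°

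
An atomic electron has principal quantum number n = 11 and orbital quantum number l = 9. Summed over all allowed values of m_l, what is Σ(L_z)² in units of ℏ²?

Σ(L_z)² = 570 ℏ²

m_l runs from −9 to 9, i.e. {-9, -8, -7, -6, -5, -4, -3, -2, -1, 0, 1, 2, 3, 4, 5, 6, 7, 8, 9}.
Σ m_l² = l(l+1)(2l+1)/3 = 9·10·19/3 = 570.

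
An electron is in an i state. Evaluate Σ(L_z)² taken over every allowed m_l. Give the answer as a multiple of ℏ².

Σ(L_z)² = 182 ℏ²

The letter i corresponds to l = 6.
m_l runs from −6 to 6, i.e. {-6, -5, -4, -3, -2, -1, 0, 1, 2, 3, 4, 5, 6}.
Σ m_l² = 2·(1 + 4 + 9 + 16 + 25 + 36) = 182.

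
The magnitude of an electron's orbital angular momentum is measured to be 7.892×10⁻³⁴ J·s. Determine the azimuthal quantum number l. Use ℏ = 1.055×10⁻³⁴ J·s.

In units of ℏ, |L| ≈ 7.481.
l(l+1) ≈ 7.481² ≈ 55.96, so l = 7.

l = 7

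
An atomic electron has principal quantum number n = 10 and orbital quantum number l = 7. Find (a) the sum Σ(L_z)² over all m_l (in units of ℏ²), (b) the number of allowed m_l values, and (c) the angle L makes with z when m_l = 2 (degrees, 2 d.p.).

Σ m_l² = 280, so Σ(L_z)² = 280 ℏ².
There are 2l+1 = 15 values of m_l.
For m_l = 2: cos θ = 2/√56, θ ≈ 74.50°.

Σ(L_z)² = 280 ℏ²; 15 values; θ(m_l=2) ≈ 74.50°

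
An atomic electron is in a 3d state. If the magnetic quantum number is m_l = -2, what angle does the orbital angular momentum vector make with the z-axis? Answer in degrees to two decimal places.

3d means n = 3, l = 2.
|L| = ℏ√(l(l+1)) = √6 ℏ.
L_z = m_l ℏ = −2ℏ.
cos θ = L_z/|L| = -2/√6, so θ ≈ 144.74°.

θ ≈ 144.74°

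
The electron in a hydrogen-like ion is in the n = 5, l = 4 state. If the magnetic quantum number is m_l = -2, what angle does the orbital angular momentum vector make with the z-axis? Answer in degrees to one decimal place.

θ ≈ 116.6°

|L| = √(l(l+1)) ℏ = 2√5 ℏ.
L_z = m_l ℏ = −2ℏ.
cos θ = L_z/|L| = -2/√20, so θ ≈ 116.6°.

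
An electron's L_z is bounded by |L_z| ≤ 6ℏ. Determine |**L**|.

L_z,max = lℏ, so l = 6.
|L| = √(l(l+1)) ℏ = √42 ℏ.

|L| = √42 ℏ ≈ 6.481ℏ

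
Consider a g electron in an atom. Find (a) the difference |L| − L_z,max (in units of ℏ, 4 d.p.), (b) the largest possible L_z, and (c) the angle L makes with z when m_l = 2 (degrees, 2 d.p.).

A g state has l = 4.
|L| − L_z,max = (2√5 − 4)ℏ ≈ 0.4721ℏ.
L_z,max = lℏ = 4ℏ.
For m_l = 2: cos θ = 2/√20, θ ≈ 63.43°.

|L|−L_z,max ≈ 0.4721ℏ; L_z,max = 4ℏ; θ(m_l=2) ≈ 63.43°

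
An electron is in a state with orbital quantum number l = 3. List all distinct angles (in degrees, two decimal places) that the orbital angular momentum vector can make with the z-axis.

|L| = ℏ√(l(l+1)) = 2√3 ℏ.
cos θ = m_l/√12 for each m_l ∈ {-3, -2, -1, 0, 1, 2, 3}.

θ ∈ {30.00°, 54.74°, 73.22°, 90.00°, 106.78°, 125.26°, 150.00°}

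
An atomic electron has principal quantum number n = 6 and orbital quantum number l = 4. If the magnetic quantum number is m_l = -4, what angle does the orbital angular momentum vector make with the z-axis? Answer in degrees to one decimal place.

|L|² = l(l+1)ℏ² = 20ℏ², so |L| = 2√5 ℏ.
L_z = m_l ℏ = −4ℏ.
cos θ = L_z/|L| = -4/√20, so θ ≈ 153.4°.

θ ≈ 153.4°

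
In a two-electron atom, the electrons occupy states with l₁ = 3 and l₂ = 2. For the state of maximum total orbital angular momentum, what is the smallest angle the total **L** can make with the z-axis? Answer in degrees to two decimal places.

θ_min ≈ 24.09°

Angular momentum addition gives L = |l₁ − l₂|, …, l₁ + l₂.
L ∈ {1, 2, 3, 4, 5}.
The maximum is L = 5, with |L_tot| = ℏ√(5·6) = √30 ℏ.
The minimum angle with z is arccos(5/√30) ≈ 24.09°.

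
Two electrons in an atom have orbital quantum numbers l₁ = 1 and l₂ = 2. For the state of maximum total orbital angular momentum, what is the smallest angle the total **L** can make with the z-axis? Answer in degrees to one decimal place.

The total orbital quantum number L ranges from |l₁ − l₂| to l₁ + l₂ in integer steps.
L ∈ {1, 2, 3}.
The maximum is L = 3, with |L_tot| = ℏ√(3·4) = 2√3 ℏ.
The minimum angle with z is arccos(3/√12) ≈ 30.0°.

θ_min ≈ 30.0°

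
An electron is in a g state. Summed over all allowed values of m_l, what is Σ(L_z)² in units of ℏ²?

Σ(L_z)² = 60 ℏ²

A g state has l = 4.
m_l ∈ {-4, -3, -2, -1, 0, 1, 2, 3, 4}.
Σ m_l² = l(l+1)(2l+1)/3 = 4·5·9/3 = 60.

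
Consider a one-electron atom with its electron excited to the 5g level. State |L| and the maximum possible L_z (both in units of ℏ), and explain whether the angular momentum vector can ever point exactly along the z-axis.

No: L_z,max = 4ℏ < |L| = 2√5 ℏ ≈ 4.472ℏ

The 5g level has l = 4.
|L| = 2√5 ℏ ≈ 4.4721ℏ, while L_z,max = lℏ = 4ℏ.
Since |L| > L_z,max, the vector can never point exactly along z; the closest it comes is θ_min = arccos(4/√20) ≈ 26.6°.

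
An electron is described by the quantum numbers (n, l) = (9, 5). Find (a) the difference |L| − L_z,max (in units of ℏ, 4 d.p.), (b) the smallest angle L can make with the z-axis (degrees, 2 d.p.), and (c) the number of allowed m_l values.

|L|−L_z,max ≈ 0.4772ℏ; θ_min ≈ 24.09°; 11 values

|L| − L_z,max = (√30 − 5)ℏ ≈ 0.4772ℏ.
cos θ_min = 5/√30, so θ_min ≈ 24.09°.
There are 2l+1 = 11 values of m_l.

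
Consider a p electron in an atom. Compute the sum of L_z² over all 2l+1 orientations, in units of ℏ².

A p state has l = 1.
m_l runs from −1 to 1, i.e. {-1, 0, 1}.
Σ m_l² = l(l+1)(2l+1)/3 = 1·2·3/3 = 2.

Σ(L_z)² = 2 ℏ²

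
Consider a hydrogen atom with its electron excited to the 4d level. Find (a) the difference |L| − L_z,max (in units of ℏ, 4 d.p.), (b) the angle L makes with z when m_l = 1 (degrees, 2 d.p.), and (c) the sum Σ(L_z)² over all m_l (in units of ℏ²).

The 4d level has l = 2.
|L| − L_z,max = (√6 − 2)ℏ ≈ 0.4495ℏ.
For m_l = 1: cos θ = 1/√6, θ ≈ 65.91°.
Σ m_l² = 10, so Σ(L_z)² = 10 ℏ².

|L|−L_z,max ≈ 0.4495ℏ; θ(m_l=1) ≈ 65.91°; Σ(L_z)² = 10 ℏ²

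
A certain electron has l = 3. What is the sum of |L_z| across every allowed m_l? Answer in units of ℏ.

Σ|L_z| = 12 ℏ

m_l runs from −3 to 3, i.e. {-3, -2, -1, 0, 1, 2, 3}.
Σ|m_l| = 2·3(3+1)/2 = 12.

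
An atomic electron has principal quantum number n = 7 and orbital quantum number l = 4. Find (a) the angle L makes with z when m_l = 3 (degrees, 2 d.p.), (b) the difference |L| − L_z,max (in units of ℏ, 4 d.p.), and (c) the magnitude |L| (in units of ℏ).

θ(m_l=3) ≈ 47.87°; |L|−L_z,max ≈ 0.4721ℏ; |L| = 2√5 ℏ ≈ 4.472ℏ

For m_l = 3: cos θ = 3/√20, θ ≈ 47.87°.
|L| − L_z,max = (2√5 − 4)ℏ ≈ 0.4721ℏ.
|L| = ℏ√(4·5) = 2√5 ℏ ≈ 4.472ℏ.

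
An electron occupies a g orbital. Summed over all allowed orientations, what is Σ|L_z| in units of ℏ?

Σ|L_z| = 20 ℏ

The letter g corresponds to l = 4.
m_l ∈ {-4, -3, -2, -1, 0, 1, 2, 3, 4}.
Σ|m_l| = 2·4(4+1)/2 = 20.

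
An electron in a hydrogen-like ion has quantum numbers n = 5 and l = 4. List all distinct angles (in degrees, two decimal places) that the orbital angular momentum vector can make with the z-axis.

θ ∈ {26.57°, 47.87°, 63.43°, 77.08°, 90.00°, 102.92°, 116.57°, 132.13°, 153.43°}

|L| = √(l(l+1)) ℏ = 2√5 ℏ.
cos θ = m_l/√20 for each m_l ∈ {-4, -3, -2, -1, 0, 1, 2, 3, 4}.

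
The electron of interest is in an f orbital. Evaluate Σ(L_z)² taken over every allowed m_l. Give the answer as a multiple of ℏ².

Σ(L_z)² = 28 ℏ²

For an f orbital, l = 3.
The allowed m_l values are -3, -2, -1, 0, 1, 2, 3.
Σ m_l² = l(l+1)(2l+1)/3 = 3·4·7/3 = 28.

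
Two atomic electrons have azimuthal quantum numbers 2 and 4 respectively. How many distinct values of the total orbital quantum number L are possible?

5

By the triangle rule, |l₁ − l₂| ≤ L ≤ l₁ + l₂.
Allowed values: L = 2, 3, 4, 5, 6.
That is 5 values.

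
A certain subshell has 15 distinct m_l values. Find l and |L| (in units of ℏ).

l = 7, |L| = 2√14 ℏ ≈ 7.483ℏ

Since there are 2l+1 = 15 values of m_l, l = 7.
Then |L| = √(l(l+1)) ℏ = 2√14 ℏ.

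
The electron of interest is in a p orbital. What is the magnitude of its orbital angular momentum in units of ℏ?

The letter p corresponds to l = 1.
|L| = ℏ√(l(l+1)) = ℏ√(1·2) = √2 ℏ

|L| = √2 ℏ ≈ 1.414ℏ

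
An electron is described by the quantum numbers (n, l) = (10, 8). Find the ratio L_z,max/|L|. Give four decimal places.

L_z,max/|L| = 0.9428

|L| = 6√2 ℏ ≈ 8.4853ℏ, while L_z,max = lℏ = 8ℏ.
L_z,max/|L| = 8/√72 = 0.9428.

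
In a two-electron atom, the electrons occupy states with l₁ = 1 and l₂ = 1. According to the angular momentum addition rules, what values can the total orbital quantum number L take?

L = 0, 1, 2

L runs from |1 − 1| = 0 to 1 + 1 = 2.
So L can be 0, 1, 2.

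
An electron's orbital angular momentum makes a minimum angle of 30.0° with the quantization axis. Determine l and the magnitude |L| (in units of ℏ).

l = 3, |L| = 2√3 ℏ ≈ 3.464ℏ

At minimum angle, m_l = l, so cos θ = l/√(l(l+1)); cos²θ = l/(l+1) = 0.7500.
Solving: l = 3.
Then |L| = ℏ√(3·4) = 2√3 ℏ.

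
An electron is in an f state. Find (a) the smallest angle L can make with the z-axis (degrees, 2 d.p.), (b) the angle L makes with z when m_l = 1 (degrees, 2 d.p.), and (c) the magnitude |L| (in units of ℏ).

θ_min ≈ 30.00°; θ(m_l=1) ≈ 73.22°; |L| = 2√3 ℏ ≈ 3.464ℏ

For an f orbital, l = 3.
cos θ_min = 3/√12, so θ_min ≈ 30.00°.
For m_l = 1: cos θ = 1/√12, θ ≈ 73.22°.
|L| = ℏ√(3·4) = 2√3 ℏ ≈ 3.464ℏ.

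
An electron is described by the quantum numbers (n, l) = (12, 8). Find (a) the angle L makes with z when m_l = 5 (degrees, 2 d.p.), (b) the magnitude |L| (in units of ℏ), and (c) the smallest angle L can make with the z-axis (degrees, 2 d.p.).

θ(m_l=5) ≈ 53.90°; |L| = 6√2 ℏ ≈ 8.485ℏ; θ_min ≈ 19.47°

For m_l = 5: cos θ = 5/√72, θ ≈ 53.90°.
|L| = ℏ√(8·9) = 6√2 ℏ ≈ 8.485ℏ.
cos θ_min = 8/√72, so θ_min ≈ 19.47°.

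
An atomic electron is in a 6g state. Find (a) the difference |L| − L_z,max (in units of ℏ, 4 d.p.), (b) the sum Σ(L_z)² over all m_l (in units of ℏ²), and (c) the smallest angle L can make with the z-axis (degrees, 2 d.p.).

For 6g, l = 4.
|L| − L_z,max = (2√5 − 4)ℏ ≈ 0.4721ℏ.
Σ m_l² = 60, so Σ(L_z)² = 60 ℏ².
cos θ_min = 4/√20, so θ_min ≈ 26.57°.

|L|−L_z,max ≈ 0.4721ℏ; Σ(L_z)² = 60 ℏ²; θ_min ≈ 26.57°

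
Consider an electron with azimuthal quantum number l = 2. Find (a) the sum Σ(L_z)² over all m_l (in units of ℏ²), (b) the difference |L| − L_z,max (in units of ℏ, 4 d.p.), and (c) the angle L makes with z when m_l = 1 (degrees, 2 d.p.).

Σ(L_z)² = 10 ℏ²; |L|−L_z,max ≈ 0.4495ℏ; θ(m_l=1) ≈ 65.91°

Σ m_l² = 10, so Σ(L_z)² = 10 ℏ².
|L| − L_z,max = (√6 − 2)ℏ ≈ 0.4495ℏ.
For m_l = 1: cos θ = 1/√6, θ ≈ 65.91°.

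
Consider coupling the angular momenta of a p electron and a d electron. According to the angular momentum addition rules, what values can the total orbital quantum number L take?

Angular momentum addition gives L = |l₁ − l₂|, …, l₁ + l₂.
L ∈ {1, 2, 3}.

L = 1, 2, 3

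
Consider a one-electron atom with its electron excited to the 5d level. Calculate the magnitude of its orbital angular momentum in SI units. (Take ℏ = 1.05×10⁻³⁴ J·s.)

The 5d level has l = 2.
|L| = ℏ√(l(l+1)) = ℏ√(2·3) = √6 ℏ
Numerically, |L| = 2.449 × (1.05×10⁻³⁴ J·s) = 2.57×10⁻³⁴ J·s.

|L| = 2.57×10⁻³⁴ J·s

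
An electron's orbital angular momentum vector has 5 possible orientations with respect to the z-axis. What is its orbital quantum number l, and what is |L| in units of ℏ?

l = 2, |L| = √6 ℏ ≈ 2.449ℏ

2l + 1 = 5 ⇒ l = 2.
Then |L| = √(l(l+1)) ℏ = √6 ℏ.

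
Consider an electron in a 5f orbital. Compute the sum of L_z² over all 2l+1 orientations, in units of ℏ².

Σ(L_z)² = 28 ℏ²

5f means n = 5, l = 3.
The allowed m_l values are -3, -2, -1, 0, 1, 2, 3.
Σ m_l² = 2·(1 + 4 + 9) = 28.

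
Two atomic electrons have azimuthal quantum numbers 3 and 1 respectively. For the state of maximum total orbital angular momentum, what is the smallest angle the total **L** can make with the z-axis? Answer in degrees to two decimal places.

θ_min ≈ 26.57°

L runs from |3 − 1| = 2 to 3 + 1 = 4.
So L can be 2, 3, 4.
The maximum is L = 4, with |L_tot| = ℏ√(4·5) = 2√5 ℏ.
The minimum angle with z is arccos(4/√20) ≈ 26.57°.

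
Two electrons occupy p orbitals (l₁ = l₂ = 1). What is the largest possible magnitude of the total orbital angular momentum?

The total orbital quantum number L ranges from |l₁ − l₂| to l₁ + l₂ in integer steps.
Allowed values: L = 0, 1, 2.
The largest magnitude corresponds to L = 2: |L_tot| = ℏ√(2·3) = √6 ℏ.

|L_tot|_max = √6 ℏ ≈ 2.449ℏ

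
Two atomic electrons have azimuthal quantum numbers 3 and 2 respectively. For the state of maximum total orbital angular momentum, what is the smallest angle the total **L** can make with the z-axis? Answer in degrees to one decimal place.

By the triangle rule, |l₁ − l₂| ≤ L ≤ l₁ + l₂.
L ∈ {1, 2, 3, 4, 5}.
The maximum is L = 5, with |L_tot| = ℏ√(5·6) = √30 ℏ.
The minimum angle with z is arccos(5/√30) ≈ 24.1°.

θ_min ≈ 24.1°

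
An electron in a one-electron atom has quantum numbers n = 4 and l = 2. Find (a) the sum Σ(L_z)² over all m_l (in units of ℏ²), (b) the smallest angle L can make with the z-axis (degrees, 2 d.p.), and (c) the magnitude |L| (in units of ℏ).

Σ m_l² = 10, so Σ(L_z)² = 10 ℏ².
cos θ_min = 2/√6, so θ_min ≈ 35.26°.
|L| = ℏ√(2·3) = √6 ℏ ≈ 2.449ℏ.

Σ(L_z)² = 10 ℏ²; θ_min ≈ 35.26°; |L| = √6 ℏ ≈ 2.449ℏ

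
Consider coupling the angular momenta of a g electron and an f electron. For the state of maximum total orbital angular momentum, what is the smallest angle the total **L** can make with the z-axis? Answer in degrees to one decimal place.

θ_min ≈ 20.7°

Angular momentum addition gives L = |l₁ − l₂|, …, l₁ + l₂.
So L can be 1, 2, 3, 4, 5, 6, 7.
The maximum is L = 7, with |L_tot| = ℏ√(7·8) = 2√14 ℏ.
The minimum angle with z is arccos(7/√56) ≈ 20.7°.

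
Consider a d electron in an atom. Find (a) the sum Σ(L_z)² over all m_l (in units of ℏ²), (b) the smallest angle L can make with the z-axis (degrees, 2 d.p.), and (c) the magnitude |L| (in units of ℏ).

The letter d corresponds to l = 2.
Σ m_l² = 10, so Σ(L_z)² = 10 ℏ².
cos θ_min = 2/√6, so θ_min ≈ 35.26°.
|L| = ℏ√(2·3) = √6 ℏ ≈ 2.449ℏ.

Σ(L_z)² = 10 ℏ²; θ_min ≈ 35.26°; |L| = √6 ℏ ≈ 2.449ℏ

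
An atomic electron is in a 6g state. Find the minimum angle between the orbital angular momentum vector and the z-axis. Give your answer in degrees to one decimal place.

θ_min ≈ 26.6°

The 6g subshell has l = 4.
|L|² = l(l+1)ℏ² = 20ℏ², so |L| = 2√5 ℏ.
The smallest angle corresponds to the largest L_z, i.e. m_l = l = 4, giving L_z = 4ℏ.
cos θ_min = 4/√20, so θ_min ≈ 26.6°.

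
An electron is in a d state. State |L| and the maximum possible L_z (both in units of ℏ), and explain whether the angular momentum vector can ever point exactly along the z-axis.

No: L_z,max = 2ℏ < |L| = √6 ℏ ≈ 2.449ℏ

The letter d corresponds to l = 2.
|L| = √6 ℏ ≈ 2.4495ℏ, while L_z,max = lℏ = 2ℏ.
Since |L| > L_z,max, the vector can never point exactly along z; the closest it comes is θ_min = arccos(2/√6) ≈ 35.3°.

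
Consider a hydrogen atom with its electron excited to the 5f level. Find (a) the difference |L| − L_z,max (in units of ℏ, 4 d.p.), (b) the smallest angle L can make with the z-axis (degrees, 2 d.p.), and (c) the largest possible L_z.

The 5f level has l = 3.
|L| − L_z,max = (2√3 − 3)ℏ ≈ 0.4641ℏ.
cos θ_min = 3/√12, so θ_min ≈ 30.00°.
L_z,max = lℏ = 3ℏ.

|L|−L_z,max ≈ 0.4641ℏ; θ_min ≈ 30.00°; L_z,max = 3ℏ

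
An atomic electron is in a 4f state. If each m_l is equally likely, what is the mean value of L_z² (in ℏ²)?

⟨L_z²⟩ = 4 ℏ²

4f means n = 4, l = 3.
The allowed m_l values are -3, -2, -1, 0, 1, 2, 3.
⟨L_z²⟩ = ℏ²·(Σ m_l²)/(2l+1) = ℏ²·28/7 = 4ℏ².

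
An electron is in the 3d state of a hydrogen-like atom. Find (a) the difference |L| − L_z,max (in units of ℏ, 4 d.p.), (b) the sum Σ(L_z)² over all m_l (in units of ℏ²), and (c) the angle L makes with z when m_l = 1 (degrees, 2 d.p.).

|L|−L_z,max ≈ 0.4495ℏ; Σ(L_z)² = 10 ℏ²; θ(m_l=1) ≈ 65.91°

3d means n = 3, l = 2.
|L| − L_z,max = (√6 − 2)ℏ ≈ 0.4495ℏ.
Σ m_l² = 10, so Σ(L_z)² = 10 ℏ².
For m_l = 1: cos θ = 1/√6, θ ≈ 65.91°.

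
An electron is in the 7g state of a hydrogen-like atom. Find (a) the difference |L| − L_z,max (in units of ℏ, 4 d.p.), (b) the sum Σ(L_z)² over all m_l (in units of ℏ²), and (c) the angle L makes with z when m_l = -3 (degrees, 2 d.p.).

|L|−L_z,max ≈ 0.4721ℏ; Σ(L_z)² = 60 ℏ²; θ(m_l=-3) ≈ 132.13°

The 7g subshell has l = 4.
|L| − L_z,max = (2√5 − 4)ℏ ≈ 0.4721ℏ.
Σ m_l² = 60, so Σ(L_z)² = 60 ℏ².
For m_l = -3: cos θ = -3/√20, θ ≈ 132.13°.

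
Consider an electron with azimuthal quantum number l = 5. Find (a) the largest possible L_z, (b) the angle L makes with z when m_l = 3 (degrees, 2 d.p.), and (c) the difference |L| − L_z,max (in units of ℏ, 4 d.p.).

L_z,max = 5ℏ; θ(m_l=3) ≈ 56.79°; |L|−L_z,max ≈ 0.4772ℏ

L_z,max = lℏ = 5ℏ.
For m_l = 3: cos θ = 3/√30, θ ≈ 56.79°.
|L| − L_z,max = (√30 − 5)ℏ ≈ 0.4772ℏ.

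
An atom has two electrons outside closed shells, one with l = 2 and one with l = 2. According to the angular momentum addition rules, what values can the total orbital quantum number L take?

L = 0, 1, 2, 3, 4

Angular momentum addition gives L = |l₁ − l₂|, …, l₁ + l₂.
L ∈ {0, 1, 2, 3, 4}.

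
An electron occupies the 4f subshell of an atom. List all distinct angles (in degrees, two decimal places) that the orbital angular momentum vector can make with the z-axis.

θ ∈ {30.00°, 54.74°, 73.22°, 90.00°, 106.78°, 125.26°, 150.00°}

For 4f, l = 3.
|L| = √(l(l+1)) ℏ = 2√3 ℏ.
cos θ = m_l/√12 for each m_l ∈ {-3, -2, -1, 0, 1, 2, 3}.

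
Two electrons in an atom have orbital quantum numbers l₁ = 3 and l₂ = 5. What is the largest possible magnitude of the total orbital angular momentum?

The total orbital quantum number L ranges from |l₁ − l₂| to l₁ + l₂ in integer steps.
Allowed values: L = 2, 3, 4, 5, 6, 7, 8.
The largest magnitude corresponds to L = 8: |L_tot| = ℏ√(8·9) = 6√2 ℏ.

|L_tot|_max = 6√2 ℏ ≈ 8.485ℏ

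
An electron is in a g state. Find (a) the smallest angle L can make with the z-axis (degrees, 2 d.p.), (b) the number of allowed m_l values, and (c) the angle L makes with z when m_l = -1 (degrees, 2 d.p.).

θ_min ≈ 26.57°; 9 values; θ(m_l=-1) ≈ 102.92°

The letter g corresponds to l = 4.
cos θ_min = 4/√20, so θ_min ≈ 26.57°.
There are 2l+1 = 9 values of m_l.
For m_l = -1: cos θ = -1/√20, θ ≈ 102.92°.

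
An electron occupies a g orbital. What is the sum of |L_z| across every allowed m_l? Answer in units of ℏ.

Σ|L_z| = 20 ℏ

A g state has l = 4.
m_l ∈ {-4, -3, -2, -1, 0, 1, 2, 3, 4}.
Σ|m_l| = l(l+1) = 20.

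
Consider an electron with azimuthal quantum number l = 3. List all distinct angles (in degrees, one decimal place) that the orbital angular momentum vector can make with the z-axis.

|L| = √(l(l+1)) ℏ = 2√3 ℏ.
cos θ = m_l/√12 for each m_l ∈ {-3, -2, -1, 0, 1, 2, 3}.

θ ∈ {30.0°, 54.7°, 73.2°, 90.0°, 106.8°, 125.3°, 150.0°}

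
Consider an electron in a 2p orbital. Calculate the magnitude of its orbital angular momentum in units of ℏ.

The 2p subshell has l = 1.
|L| = ℏ√(l(l+1)) = ℏ√(1·2) = √2 ℏ

|L| = √2 ℏ ≈ 1.414ℏ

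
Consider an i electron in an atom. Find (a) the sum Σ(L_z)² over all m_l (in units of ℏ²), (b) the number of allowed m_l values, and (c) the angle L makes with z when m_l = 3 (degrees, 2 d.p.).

An i state has l = 6.
Σ m_l² = 182, so Σ(L_z)² = 182 ℏ².
There are 2l+1 = 13 values of m_l.
For m_l = 3: cos θ = 3/√42, θ ≈ 62.42°.

Σ(L_z)² = 182 ℏ²; 13 values; θ(m_l=3) ≈ 62.42°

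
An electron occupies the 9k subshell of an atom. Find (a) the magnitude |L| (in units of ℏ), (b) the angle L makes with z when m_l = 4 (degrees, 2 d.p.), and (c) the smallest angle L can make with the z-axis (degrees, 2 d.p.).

The 9k subshell has l = 7.
|L| = ℏ√(7·8) = 2√14 ℏ ≈ 7.483ℏ.
For m_l = 4: cos θ = 4/√56, θ ≈ 57.69°.
cos θ_min = 7/√56, so θ_min ≈ 20.70°.

|L| = 2√14 ℏ ≈ 7.483ℏ; θ(m_l=4) ≈ 57.69°; θ_min ≈ 20.70°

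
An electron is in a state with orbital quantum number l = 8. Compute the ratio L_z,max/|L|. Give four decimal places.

L_z,max/|L| = 0.9428

|L| = 6√2 ℏ ≈ 8.4853ℏ, while L_z,max = lℏ = 8ℏ.
L_z,max/|L| = 8/√72 = 0.9428.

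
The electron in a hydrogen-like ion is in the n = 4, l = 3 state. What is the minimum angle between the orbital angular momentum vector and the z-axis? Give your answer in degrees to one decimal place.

|L| = ℏ√(l(l+1)) = 2√3 ℏ.
The smallest angle corresponds to the largest L_z, i.e. m_l = l = 3, giving L_z = 3ℏ.
cos θ_min = 3/√12, so θ_min ≈ 30.0°.

θ_min ≈ 30.0°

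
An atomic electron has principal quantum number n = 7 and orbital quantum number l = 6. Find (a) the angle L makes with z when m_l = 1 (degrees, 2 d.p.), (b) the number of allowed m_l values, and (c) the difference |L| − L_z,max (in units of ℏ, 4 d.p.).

For m_l = 1: cos θ = 1/√42, θ ≈ 81.12°.
There are 2l+1 = 13 values of m_l.
|L| − L_z,max = (√42 − 6)ℏ ≈ 0.4807ℏ.

θ(m_l=1) ≈ 81.12°; 13 values; |L|−L_z,max ≈ 0.4807ℏ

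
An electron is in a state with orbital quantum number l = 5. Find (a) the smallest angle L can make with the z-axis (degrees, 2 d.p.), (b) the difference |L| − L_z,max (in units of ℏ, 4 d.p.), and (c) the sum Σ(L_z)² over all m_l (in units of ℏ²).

cos θ_min = 5/√30, so θ_min ≈ 24.09°.
|L| − L_z,max = (√30 − 5)ℏ ≈ 0.4772ℏ.
Σ m_l² = 110, so Σ(L_z)² = 110 ℏ².

θ_min ≈ 24.09°; |L|−L_z,max ≈ 0.4772ℏ; Σ(L_z)² = 110 ℏ²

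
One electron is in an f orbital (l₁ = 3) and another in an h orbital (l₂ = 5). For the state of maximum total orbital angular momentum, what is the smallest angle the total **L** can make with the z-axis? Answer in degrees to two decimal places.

θ_min ≈ 19.47°

Angular momentum addition gives L = |l₁ − l₂|, …, l₁ + l₂.
So L can be 2, 3, 4, 5, 6, 7, 8.
The maximum is L = 8, with |L_tot| = ℏ√(8·9) = 6√2 ℏ.
The minimum angle with z is arccos(8/√72) ≈ 19.47°.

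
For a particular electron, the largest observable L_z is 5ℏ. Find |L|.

|L| = √30 ℏ ≈ 5.477ℏ

The maximum L_z equals lℏ, giving l = 5.
|L| = ℏ√(l(l+1)) = √30 ℏ.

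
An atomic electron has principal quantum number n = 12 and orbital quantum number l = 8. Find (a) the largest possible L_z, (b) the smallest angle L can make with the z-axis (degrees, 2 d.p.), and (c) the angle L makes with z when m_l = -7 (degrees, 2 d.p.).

L_z,max = 8ℏ; θ_min ≈ 19.47°; θ(m_l=-7) ≈ 145.58°

L_z,max = lℏ = 8ℏ.
cos θ_min = 8/√72, so θ_min ≈ 19.47°.
For m_l = -7: cos θ = -7/√72, θ ≈ 145.58°.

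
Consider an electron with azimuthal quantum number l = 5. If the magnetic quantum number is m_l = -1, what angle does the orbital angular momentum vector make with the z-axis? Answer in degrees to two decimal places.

|L| = ℏ√(l(l+1)) = √30 ℏ.
L_z = m_l ℏ = −1ℏ.
cos θ = L_z/|L| = -1/√30, so θ ≈ 100.52°.

θ ≈ 100.52°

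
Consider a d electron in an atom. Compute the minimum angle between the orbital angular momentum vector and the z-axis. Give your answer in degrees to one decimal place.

θ_min ≈ 35.3°

A d state has l = 2.
|L| = √(l(l+1)) ℏ = √6 ℏ.
The smallest angle corresponds to the largest L_z, i.e. m_l = l = 2, giving L_z = 2ℏ.
cos θ_min = 2/√6, so θ_min ≈ 35.3°.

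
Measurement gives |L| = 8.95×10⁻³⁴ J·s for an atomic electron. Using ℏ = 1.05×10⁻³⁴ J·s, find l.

In units of ℏ, |L| ≈ 8.524.
Set l(l+1) = 72.66; the integer solution is l = 8.

l = 8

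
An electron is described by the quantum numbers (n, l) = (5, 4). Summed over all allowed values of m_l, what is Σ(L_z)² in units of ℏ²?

m_l ∈ {-4, -3, -2, -1, 0, 1, 2, 3, 4}.
Summing m² from −4 to 4: Σ m_l² = 60.

Σ(L_z)² = 60 ℏ²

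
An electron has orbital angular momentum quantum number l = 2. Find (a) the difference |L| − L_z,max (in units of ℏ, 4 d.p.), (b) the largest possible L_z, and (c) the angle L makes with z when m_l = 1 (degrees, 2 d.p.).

|L|−L_z,max ≈ 0.4495ℏ; L_z,max = 2ℏ; θ(m_l=1) ≈ 65.91°

|L| − L_z,max = (√6 − 2)ℏ ≈ 0.4495ℏ.
L_z,max = lℏ = 2ℏ.
For m_l = 1: cos θ = 1/√6, θ ≈ 65.91°.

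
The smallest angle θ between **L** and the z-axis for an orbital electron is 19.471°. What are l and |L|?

l = 8, |L| = 6√2 ℏ ≈ 8.485ℏ

cos²θ_min = l/(l+1) = 0.8889.
l = cos²θ/sin²θ ≈ 8.
Then |L| = ℏ√(8·9) = 6√2 ℏ.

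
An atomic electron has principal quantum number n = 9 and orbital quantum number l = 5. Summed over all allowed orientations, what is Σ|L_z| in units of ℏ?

Σ|L_z| = 30 ℏ

m_l runs from −5 to 5, i.e. {-5, -4, -3, -2, -1, 0, 1, 2, 3, 4, 5}.
Σ|m_l| = 2(1+2+…+5) = 30.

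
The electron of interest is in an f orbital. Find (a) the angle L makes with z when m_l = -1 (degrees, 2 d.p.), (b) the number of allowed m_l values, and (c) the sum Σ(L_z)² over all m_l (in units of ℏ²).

An f state has l = 3.
For m_l = -1: cos θ = -1/√12, θ ≈ 106.78°.
There are 2l+1 = 7 values of m_l.
Σ m_l² = 28, so Σ(L_z)² = 28 ℏ².

θ(m_l=-1) ≈ 106.78°; 7 values; Σ(L_z)² = 28 ℏ²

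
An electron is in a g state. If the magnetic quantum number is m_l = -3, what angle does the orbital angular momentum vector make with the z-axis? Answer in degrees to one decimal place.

A g state has l = 4.
|L| = √(l(l+1)) ℏ = 2√5 ℏ.
L_z = m_l ℏ = −3ℏ.
cos θ = L_z/|L| = -3/√20, so θ ≈ 132.1°.

θ ≈ 132.1°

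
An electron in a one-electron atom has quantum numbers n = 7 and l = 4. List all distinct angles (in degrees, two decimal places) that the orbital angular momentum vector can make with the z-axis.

θ ∈ {26.57°, 47.87°, 63.43°, 77.08°, 90.00°, 102.92°, 116.57°, 132.13°, 153.43°}

|L| = √(l(l+1)) ℏ = 2√5 ℏ.
cos θ = m_l/√20 for each m_l ∈ {-4, -3, -2, -1, 0, 1, 2, 3, 4}.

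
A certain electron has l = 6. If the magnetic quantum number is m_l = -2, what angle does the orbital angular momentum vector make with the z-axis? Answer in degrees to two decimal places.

|L| = ℏ√(l(l+1)) = √42 ℏ.
L_z = m_l ℏ = −2ℏ.
cos θ = L_z/|L| = -2/√42, so θ ≈ 107.98°.

θ ≈ 107.98°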